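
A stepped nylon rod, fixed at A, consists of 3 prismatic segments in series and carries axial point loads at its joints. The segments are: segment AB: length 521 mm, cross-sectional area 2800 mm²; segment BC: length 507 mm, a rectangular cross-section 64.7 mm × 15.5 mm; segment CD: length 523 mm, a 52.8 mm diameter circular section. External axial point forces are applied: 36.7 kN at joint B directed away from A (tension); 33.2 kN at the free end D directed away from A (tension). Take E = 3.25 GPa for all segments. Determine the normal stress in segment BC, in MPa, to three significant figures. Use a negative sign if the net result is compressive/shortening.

33.1 MPa

Internal axial forces (sectioning from the free end, tension +): N_CD = 33.2 kN, N_BC = 33.2 kN, N_AB = 69.9 kN.
A_BC = 1003 mm².
σ_BC = N_BC/A_BC = 33200/1003 = 33.11 MPa.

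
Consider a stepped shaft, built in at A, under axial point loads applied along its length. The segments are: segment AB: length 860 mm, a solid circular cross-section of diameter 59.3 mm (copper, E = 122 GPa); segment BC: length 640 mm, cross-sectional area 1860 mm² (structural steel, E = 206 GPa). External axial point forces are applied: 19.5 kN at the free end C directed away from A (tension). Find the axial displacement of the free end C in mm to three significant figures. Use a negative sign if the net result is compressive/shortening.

Internal axial forces (sectioning from the free end, tension +): N_BC = 19.5 kN, N_AB = 19.5 kN.
A_AB = 2762 mm².
δ_AB = 19500·860/(2762·122000) = 0.04977 mm
δ_BC = 19500·640/(1860·206000) = 0.03257 mm
δ = Σδ_i = 0.08234 mm.

0.0823 mm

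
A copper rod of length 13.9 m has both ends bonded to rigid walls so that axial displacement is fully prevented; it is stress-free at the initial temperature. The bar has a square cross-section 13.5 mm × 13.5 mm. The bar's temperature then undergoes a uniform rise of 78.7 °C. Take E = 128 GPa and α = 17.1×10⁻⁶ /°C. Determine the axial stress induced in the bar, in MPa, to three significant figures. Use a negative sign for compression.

Free thermal expansion αLΔT = 17.1e-6 · 13900 · 78.7 = 18.71 mm.
The walls impose strain ε = −(18.71)/13900 = -1.3458e-03; σ = Eε = 128000 · -1.3458e-03 = -172.3 MPa.

-172 MPa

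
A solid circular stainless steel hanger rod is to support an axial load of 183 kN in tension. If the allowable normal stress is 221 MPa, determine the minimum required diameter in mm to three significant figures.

Required area A ≥ P/σ_allow = 183000/221 = 828.1 mm².
For a solid circular section, d ≥ √(4A/π) = 32.47 mm.

32.5 mm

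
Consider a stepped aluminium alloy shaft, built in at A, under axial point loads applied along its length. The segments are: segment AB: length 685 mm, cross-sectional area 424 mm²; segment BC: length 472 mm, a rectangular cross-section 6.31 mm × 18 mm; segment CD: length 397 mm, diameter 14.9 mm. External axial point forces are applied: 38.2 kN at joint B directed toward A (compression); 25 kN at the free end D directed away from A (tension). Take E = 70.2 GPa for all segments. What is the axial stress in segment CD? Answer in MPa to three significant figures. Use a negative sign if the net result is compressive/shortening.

Internal axial forces (sectioning from the free end, tension +): N_CD = 25 kN, N_BC = 25 kN, N_AB = -13.2 kN.
A_CD = 174.4 mm².
σ_CD = N_CD/A_CD = 25000/174.4 = 143.4 MPa.

143 MPa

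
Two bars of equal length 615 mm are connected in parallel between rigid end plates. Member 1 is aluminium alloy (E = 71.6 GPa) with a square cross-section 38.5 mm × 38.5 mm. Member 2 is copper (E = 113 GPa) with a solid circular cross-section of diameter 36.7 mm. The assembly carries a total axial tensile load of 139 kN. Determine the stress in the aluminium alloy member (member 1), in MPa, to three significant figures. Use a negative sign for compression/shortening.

A_1 = 1482 mm².
A_2 = 1058 mm².
Equal strain + equilibrium ⇒ each member carries load in proportion to AE: A₁E₁ = 106100000 N, A₂E₂ = 119500000 N, ΣAE = 225700000 N.
σ₁ = P·E₁/ΣAE = 139000·71600/225700000 = 44.1 MPa.

44.1 MPa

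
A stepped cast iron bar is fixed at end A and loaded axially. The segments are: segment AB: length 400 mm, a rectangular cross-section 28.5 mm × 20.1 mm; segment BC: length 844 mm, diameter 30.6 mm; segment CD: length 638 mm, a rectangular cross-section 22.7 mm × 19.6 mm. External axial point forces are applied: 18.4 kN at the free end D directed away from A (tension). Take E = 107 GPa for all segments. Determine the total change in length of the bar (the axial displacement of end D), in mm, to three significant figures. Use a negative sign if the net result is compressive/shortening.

Internal axial forces (sectioning from the free end, tension +): N_CD = 18.4 kN, N_BC = 18.4 kN, N_AB = 18.4 kN.
A_AB = 572.9 mm².
A_BC = 735.4 mm².
A_CD = 444.9 mm².
δ_AB = 18400·400/(572.9·107000) = 0.1201 mm
δ_BC = 18400·844/(735.4·107000) = 0.1974 mm
δ_CD = 18400·638/(444.9·107000) = 0.2466 mm
δ = Σδ_i = 0.564 mm.

0.564 mm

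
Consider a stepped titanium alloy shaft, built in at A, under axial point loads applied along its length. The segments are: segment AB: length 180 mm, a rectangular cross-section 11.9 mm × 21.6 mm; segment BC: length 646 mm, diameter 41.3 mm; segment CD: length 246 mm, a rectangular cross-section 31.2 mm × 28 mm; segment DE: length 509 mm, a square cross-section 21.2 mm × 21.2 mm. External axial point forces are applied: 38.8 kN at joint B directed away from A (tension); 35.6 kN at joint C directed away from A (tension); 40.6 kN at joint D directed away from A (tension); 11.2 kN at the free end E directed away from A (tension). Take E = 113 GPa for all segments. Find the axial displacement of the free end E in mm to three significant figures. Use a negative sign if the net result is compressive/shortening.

Internal axial forces (sectioning from the free end, tension +): N_DE = 11.2 kN, N_CD = 51.8 kN, N_BC = 87.4 kN, N_AB = 126.2 kN.
A_AB = 257 mm².
A_BC = 1340 mm².
A_CD = 873.6 mm².
A_DE = 449.4 mm².
δ_AB = 126200·180/(257·113000) = 0.7821 mm
δ_BC = 87400·646/(1340·113000) = 0.373 mm
δ_CD = 51800·246/(873.6·113000) = 0.1291 mm
δ_DE = 11200·509/(449.4·113000) = 0.1122 mm
δ = Σδ_i = 1.396 mm.

1.40 mm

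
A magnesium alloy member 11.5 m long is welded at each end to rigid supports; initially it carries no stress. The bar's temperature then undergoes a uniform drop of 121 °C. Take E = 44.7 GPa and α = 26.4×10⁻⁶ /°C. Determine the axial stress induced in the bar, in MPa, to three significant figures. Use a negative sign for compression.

143 MPa

Free thermal expansion αLΔT = 26.4e-6 · 11500 · -121 = -36.74 mm.
The walls impose strain ε = −(-36.74)/11500 = 3.1944e-03; σ = Eε = 44700 · 3.1944e-03 = 142.8 MPa.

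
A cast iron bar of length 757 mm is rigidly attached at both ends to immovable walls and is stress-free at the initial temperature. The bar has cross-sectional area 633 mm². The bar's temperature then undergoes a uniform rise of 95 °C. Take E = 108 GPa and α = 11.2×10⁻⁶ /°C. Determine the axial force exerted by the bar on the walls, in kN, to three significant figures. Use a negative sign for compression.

-72.7 kN

Free thermal expansion αLΔT = 11.2e-6 · 757 · 95 = 0.8054 mm.
The walls impose strain ε = −(0.8054)/757 = -1.0640e-03; σ = Eε = 108000 · -1.0640e-03 = -114.9 MPa.
Wall reaction R = σ·A = -114.9·633 = -72740 N = -72.74 kN.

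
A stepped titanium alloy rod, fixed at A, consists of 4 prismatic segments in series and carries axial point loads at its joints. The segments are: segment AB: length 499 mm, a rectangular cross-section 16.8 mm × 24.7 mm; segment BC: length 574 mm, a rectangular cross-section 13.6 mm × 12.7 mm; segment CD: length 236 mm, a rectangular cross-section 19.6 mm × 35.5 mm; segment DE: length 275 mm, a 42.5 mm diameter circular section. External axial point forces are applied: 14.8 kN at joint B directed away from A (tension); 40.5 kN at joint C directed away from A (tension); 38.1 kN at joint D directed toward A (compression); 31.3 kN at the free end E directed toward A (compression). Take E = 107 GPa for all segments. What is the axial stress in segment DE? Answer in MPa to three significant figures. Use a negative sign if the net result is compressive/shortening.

-22.1 MPa

Internal axial forces (sectioning from the free end, tension +): N_DE = -31.3 kN, N_CD = -69.4 kN, N_BC = -28.9 kN, N_AB = -14.1 kN.
A_DE = 1419 mm².
σ_DE = N_DE/A_DE = -31300/1419 = -22.06 MPa.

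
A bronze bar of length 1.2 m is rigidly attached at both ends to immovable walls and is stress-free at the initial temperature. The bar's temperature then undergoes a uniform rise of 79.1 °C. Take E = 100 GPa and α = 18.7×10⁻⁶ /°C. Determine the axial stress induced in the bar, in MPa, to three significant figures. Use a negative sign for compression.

-148 MPa

Free thermal expansion αLΔT = 18.7e-6 · 1200 · 79.1 = 1.775 mm.
The walls impose strain ε = −(1.775)/1200 = -1.4792e-03; σ = Eε = 100000 · -1.4792e-03 = -147.9 MPa.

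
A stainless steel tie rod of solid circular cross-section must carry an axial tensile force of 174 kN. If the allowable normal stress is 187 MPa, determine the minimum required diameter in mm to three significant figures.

34.4 mm

Required area A ≥ P/σ_allow = 174000/187 = 930.5 mm².
For a solid circular section, d ≥ √(4A/π) = 34.42 mm.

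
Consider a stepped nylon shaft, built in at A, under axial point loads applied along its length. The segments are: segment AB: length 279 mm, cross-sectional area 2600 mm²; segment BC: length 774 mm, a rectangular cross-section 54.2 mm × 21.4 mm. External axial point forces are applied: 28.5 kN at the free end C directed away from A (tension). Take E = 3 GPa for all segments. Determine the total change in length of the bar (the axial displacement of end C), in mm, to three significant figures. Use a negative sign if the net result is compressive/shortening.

7.36 mm

Internal axial forces (sectioning from the free end, tension +): N_BC = 28.5 kN, N_AB = 28.5 kN.
A_BC = 1160 mm².
δ_AB = 28500·279/(2600·3000) = 1.019 mm
δ_BC = 28500·774/(1160·3000) = 6.339 mm
δ = Σδ_i = 7.359 mm.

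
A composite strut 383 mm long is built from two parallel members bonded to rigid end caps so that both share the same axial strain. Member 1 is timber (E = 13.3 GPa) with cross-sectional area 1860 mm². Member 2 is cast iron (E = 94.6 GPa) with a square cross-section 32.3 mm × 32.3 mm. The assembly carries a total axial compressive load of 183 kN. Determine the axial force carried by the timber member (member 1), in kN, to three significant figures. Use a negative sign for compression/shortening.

-36.7 kN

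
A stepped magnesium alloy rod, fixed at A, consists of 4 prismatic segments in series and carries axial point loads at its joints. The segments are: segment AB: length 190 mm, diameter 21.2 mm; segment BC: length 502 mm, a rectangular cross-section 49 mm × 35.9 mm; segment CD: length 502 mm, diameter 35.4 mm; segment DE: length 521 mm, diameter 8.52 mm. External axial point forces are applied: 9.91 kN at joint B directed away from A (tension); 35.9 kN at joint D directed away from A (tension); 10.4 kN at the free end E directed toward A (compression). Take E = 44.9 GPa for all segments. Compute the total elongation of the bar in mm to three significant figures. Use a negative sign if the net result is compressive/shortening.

-1.24 mm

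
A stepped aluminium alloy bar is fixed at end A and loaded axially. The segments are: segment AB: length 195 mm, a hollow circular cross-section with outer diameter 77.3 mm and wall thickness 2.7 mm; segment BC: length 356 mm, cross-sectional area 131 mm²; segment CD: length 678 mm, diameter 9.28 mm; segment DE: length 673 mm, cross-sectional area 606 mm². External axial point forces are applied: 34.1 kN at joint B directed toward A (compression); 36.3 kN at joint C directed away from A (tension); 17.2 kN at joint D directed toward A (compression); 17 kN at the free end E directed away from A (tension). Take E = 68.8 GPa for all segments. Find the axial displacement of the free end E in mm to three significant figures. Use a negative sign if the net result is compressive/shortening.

1.68 mm

Internal axial forces (sectioning from the free end, tension +): N_DE = 17 kN, N_CD = -0.2 kN, N_BC = 36.1 kN, N_AB = 2 kN.
A_AB = 632.8 mm².
A_CD = 67.64 mm².
δ_AB = 2000·195/(632.8·68800) = 0.008958 mm
δ_BC = 36100·356/(131·68800) = 1.426 mm
δ_CD = -200·678/(67.64·68800) = -0.02914 mm
δ_DE = 17000·673/(606·68800) = 0.2744 mm
δ = Σδ_i = 1.68 mm.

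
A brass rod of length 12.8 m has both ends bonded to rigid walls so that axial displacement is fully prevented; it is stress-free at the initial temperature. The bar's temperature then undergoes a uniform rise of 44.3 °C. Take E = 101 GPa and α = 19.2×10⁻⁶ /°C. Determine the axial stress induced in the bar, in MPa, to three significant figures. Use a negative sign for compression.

-85.9 MPa

Free thermal expansion αLΔT = 19.2e-6 · 12800 · 44.3 = 10.89 mm.
The walls impose strain ε = −(10.89)/12800 = -8.5056e-04; σ = Eε = 101000 · -8.5056e-04 = -85.91 MPa.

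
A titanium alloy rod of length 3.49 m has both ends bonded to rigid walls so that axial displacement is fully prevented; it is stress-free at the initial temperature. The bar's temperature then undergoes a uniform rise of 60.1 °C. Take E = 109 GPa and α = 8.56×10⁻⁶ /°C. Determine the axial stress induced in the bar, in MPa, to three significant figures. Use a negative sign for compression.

-56.1 MPa

Free thermal expansion αLΔT = 8.56e-6 · 3490 · 60.1 = 1.795 mm.
The walls impose strain ε = −(1.795)/3490 = -5.1446e-04; σ = Eε = 109000 · -5.1446e-04 = -56.08 MPa.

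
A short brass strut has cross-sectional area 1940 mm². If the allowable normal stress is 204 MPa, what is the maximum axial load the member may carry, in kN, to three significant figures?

P_max = σ_allow · A = 204 · 1940 = 395800 N = 395.8 kN.

396 kN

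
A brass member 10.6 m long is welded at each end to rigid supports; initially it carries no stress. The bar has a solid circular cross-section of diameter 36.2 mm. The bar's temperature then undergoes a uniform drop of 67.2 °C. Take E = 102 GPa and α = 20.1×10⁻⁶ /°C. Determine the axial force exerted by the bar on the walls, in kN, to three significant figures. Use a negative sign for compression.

142 kN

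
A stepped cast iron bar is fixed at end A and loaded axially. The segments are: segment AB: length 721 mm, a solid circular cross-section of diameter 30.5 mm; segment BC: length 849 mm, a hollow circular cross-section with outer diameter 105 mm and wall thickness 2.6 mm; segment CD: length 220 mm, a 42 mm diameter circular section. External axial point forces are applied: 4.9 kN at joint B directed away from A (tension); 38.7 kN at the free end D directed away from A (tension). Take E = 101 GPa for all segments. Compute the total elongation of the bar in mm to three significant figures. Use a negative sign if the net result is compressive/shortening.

0.876 mm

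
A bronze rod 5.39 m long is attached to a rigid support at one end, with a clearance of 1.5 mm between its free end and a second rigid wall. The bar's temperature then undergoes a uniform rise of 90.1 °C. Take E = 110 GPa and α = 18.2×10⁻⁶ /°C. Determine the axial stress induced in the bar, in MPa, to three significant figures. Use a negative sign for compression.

-150 MPa

Free thermal expansion αLΔT = 18.2e-6 · 5390 · 90.1 = 8.839 mm.
The walls engage after the gap closes; constrained expansion = 8.839 − 1.5 = 7.339 mm.
The walls impose strain ε = −(7.339)/5390 = -1.3615e-03; σ = Eε = 110000 · -1.3615e-03 = -149.8 MPa.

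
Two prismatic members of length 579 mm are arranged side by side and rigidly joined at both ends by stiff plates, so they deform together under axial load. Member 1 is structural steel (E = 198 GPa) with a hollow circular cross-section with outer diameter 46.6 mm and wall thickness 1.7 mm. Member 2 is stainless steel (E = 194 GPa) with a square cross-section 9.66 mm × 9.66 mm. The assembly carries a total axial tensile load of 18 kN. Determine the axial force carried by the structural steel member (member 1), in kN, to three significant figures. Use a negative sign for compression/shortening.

13.0 kN

A_1 = 239.8 mm².
A_2 = 93.32 mm².
Equal strain + equilibrium ⇒ each member carries load in proportion to AE: A₁E₁ = 47480000 N, A₂E₂ = 18100000 N, ΣAE = 65580000 N.
F₁ = P·A₁E₁/ΣAE = 18000·47480000/65580000 = 13030 N.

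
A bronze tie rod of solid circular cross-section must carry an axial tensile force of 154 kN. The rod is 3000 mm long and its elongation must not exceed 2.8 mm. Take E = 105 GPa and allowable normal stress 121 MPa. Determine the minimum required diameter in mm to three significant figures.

44.7 mm

Required area A ≥ P/σ_allow = 154000/121 = 1273 mm².
For a solid circular section, d ≥ √(4A/π) = 40.26 mm.
Elongation limit: A ≥ PL/(Eδ_allow) = 154000·3000/(105000·2.8) = 1571 mm² ⇒ d ≥ 44.73 mm.
The elongation limit governs.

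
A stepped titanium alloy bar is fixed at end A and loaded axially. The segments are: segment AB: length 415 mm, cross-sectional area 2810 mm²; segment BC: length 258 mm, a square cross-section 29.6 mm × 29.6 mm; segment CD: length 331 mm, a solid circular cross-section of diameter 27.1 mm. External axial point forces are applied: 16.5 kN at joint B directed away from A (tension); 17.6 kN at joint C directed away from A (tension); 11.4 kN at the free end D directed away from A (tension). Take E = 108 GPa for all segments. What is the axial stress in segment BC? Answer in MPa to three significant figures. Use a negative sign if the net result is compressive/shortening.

33.1 MPa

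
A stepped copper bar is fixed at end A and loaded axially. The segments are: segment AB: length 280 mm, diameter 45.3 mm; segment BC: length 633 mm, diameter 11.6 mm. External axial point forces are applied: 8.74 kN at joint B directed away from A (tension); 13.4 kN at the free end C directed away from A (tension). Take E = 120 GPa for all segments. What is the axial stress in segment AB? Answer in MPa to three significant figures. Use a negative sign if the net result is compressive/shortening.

13.7 MPa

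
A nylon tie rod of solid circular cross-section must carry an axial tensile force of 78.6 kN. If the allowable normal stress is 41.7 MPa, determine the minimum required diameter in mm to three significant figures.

Required area A ≥ P/σ_allow = 78600/41.7 = 1885 mm².
For a solid circular section, d ≥ √(4A/π) = 48.99 mm.

49.0 mm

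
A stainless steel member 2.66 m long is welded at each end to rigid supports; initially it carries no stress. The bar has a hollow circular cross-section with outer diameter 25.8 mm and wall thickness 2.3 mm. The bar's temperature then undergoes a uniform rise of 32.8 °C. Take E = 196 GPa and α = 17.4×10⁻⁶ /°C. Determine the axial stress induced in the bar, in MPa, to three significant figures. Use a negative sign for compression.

-112 MPa

Free thermal expansion αLΔT = 17.4e-6 · 2660 · 32.8 = 1.518 mm.
The walls impose strain ε = −(1.518)/2660 = -5.7072e-04; σ = Eε = 196000 · -5.7072e-04 = -111.9 MPa.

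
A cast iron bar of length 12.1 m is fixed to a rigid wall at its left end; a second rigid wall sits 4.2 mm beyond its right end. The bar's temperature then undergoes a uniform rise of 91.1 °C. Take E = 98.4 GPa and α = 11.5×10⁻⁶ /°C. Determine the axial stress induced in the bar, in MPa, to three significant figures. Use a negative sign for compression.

Free thermal expansion αLΔT = 11.5e-6 · 12100 · 91.1 = 12.68 mm.
The walls engage after the gap closes; constrained expansion = 12.68 − 4.2 = 8.477 mm.
The walls impose strain ε = −(8.477)/12100 = -7.0054e-04; σ = Eε = 98400 · -7.0054e-04 = -68.93 MPa.

-68.9 MPa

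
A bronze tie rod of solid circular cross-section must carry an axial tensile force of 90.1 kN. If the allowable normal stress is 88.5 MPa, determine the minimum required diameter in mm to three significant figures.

36.0 mm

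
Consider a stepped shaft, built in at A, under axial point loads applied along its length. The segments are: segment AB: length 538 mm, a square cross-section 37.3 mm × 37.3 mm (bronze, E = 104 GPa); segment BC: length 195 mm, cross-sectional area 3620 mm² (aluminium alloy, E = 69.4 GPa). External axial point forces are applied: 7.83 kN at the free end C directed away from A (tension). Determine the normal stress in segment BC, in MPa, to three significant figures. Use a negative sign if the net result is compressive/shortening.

Internal axial forces (sectioning from the free end, tension +): N_BC = 7.83 kN, N_AB = 7.83 kN.
σ_BC = N_BC/A_BC = 7830/3620 = 2.163 MPa.

2.16 MPa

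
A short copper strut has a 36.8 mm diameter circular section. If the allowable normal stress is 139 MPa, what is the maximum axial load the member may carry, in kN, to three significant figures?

148 kN

A = 1064 mm².
P_max = σ_allow · A = 139 · 1064 = 147800 N = 147.8 kN.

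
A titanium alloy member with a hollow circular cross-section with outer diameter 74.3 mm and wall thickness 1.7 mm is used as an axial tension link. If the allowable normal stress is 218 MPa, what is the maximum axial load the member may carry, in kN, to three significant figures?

A = 387.7 mm².
P_max = σ_allow · A = 218 · 387.7 = 84530 N = 84.53 kN.

84.5 kN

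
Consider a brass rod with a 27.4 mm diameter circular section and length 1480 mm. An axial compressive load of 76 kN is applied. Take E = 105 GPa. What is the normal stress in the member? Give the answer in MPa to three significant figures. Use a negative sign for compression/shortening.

A = 589.6 mm².
σ = N/A = -76000/589.6 = -128.9 MPa.

-129 MPa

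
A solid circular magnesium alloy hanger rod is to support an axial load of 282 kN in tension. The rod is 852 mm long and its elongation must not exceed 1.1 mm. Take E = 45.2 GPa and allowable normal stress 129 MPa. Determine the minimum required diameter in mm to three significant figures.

Required area A ≥ P/σ_allow = 282000/129 = 2186 mm².
For a solid circular section, d ≥ √(4A/π) = 52.76 mm.
Elongation limit: A ≥ PL/(Eδ_allow) = 282000·852/(45200·1.1) = 4832 mm² ⇒ d ≥ 78.44 mm.
The elongation limit governs.

78.4 mm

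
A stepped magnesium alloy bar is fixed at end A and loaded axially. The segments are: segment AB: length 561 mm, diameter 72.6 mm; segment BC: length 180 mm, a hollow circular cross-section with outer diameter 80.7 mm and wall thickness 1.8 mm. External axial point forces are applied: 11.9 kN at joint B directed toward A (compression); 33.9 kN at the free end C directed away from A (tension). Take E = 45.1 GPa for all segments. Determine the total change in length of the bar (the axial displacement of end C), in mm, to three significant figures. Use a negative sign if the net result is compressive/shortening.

Internal axial forces (sectioning from the free end, tension +): N_BC = 33.9 kN, N_AB = 22 kN.
A_AB = 4140 mm².
A_BC = 446.2 mm².
δ_AB = 22000·561/(4140·45100) = 0.06611 mm
δ_BC = 33900·180/(446.2·45100) = 0.3032 mm
δ = Σδ_i = 0.3694 mm.

0.369 mm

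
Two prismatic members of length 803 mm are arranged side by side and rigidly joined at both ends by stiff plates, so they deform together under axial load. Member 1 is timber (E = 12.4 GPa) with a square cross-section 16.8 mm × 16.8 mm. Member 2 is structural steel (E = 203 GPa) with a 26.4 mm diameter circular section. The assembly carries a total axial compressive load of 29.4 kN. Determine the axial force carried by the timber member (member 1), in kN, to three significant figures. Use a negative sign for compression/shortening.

A_1 = 282.2 mm².
A_2 = 547.4 mm².
Equal strain + equilibrium ⇒ each member carries load in proportion to AE: A₁E₁ = 3500000 N, A₂E₂ = 111100000 N, ΣAE = 114600000 N.
F₁ = P·A₁E₁/ΣAE = -29400·3500000/114600000 = -897.7 N.

-0.898 kN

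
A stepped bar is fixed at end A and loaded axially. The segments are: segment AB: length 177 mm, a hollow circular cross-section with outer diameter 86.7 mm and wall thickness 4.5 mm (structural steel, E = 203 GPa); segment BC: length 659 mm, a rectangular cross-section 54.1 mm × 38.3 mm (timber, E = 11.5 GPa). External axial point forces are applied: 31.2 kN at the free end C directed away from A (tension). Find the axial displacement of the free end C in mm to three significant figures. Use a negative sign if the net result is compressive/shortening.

0.886 mm

Internal axial forces (sectioning from the free end, tension +): N_BC = 31.2 kN, N_AB = 31.2 kN.
A_AB = 1162 mm².
A_BC = 2072 mm².
δ_AB = 31200·177/(1162·203000) = 0.02341 mm
δ_BC = 31200·659/(2072·11500) = 0.8629 mm
δ = Σδ_i = 0.8863 mm.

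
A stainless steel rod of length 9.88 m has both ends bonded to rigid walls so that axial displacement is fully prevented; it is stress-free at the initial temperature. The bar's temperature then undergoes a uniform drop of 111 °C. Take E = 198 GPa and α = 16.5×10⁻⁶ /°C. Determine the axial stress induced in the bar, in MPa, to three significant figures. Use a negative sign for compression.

363 MPa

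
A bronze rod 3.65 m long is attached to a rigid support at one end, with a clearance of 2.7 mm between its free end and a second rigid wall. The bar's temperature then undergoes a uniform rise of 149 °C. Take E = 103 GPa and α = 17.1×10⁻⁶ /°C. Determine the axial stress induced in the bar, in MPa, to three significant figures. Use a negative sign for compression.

Free thermal expansion αLΔT = 17.1e-6 · 3650 · 149 = 9.3 mm.
The walls engage after the gap closes; constrained expansion = 9.3 − 2.7 = 6.6 mm.
The walls impose strain ε = −(6.6)/3650 = -1.8082e-03; σ = Eε = 103000 · -1.8082e-03 = -186.2 MPa.

-186 MPa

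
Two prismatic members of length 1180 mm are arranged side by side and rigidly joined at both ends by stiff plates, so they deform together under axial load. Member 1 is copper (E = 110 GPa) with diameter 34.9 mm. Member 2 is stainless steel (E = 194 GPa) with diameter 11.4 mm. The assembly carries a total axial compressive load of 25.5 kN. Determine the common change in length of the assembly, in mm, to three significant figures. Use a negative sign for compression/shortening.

A_1 = 956.6 mm².
A_2 = 102.1 mm².
Equal strain + equilibrium ⇒ each member carries load in proportion to AE: A₁E₁ = 105200000 N, A₂E₂ = 19800000 N, ΣAE = 125000000 N.
δ = PL/ΣAE = -25500·1180/125000000 = -0.2407 mm.

-0.241 mm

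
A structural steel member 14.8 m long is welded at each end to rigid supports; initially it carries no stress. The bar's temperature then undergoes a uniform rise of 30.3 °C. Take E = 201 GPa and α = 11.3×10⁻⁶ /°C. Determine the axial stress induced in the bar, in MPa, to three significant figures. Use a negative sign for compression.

-68.8 MPa

Free thermal expansion αLΔT = 11.3e-6 · 14800 · 30.3 = 5.067 mm.
The walls impose strain ε = −(5.067)/14800 = -3.4239e-04; σ = Eε = 201000 · -3.4239e-04 = -68.82 MPa.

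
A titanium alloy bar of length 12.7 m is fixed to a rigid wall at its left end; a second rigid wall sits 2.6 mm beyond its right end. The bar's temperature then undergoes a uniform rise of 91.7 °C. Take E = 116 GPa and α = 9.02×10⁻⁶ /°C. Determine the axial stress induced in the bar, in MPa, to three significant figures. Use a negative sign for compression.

Free thermal expansion αLΔT = 9.02e-6 · 12700 · 91.7 = 10.5 mm.
The walls engage after the gap closes; constrained expansion = 10.5 − 2.6 = 7.905 mm.
The walls impose strain ε = −(7.905)/12700 = -6.2241e-04; σ = Eε = 116000 · -6.2241e-04 = -72.2 MPa.

-72.2 MPa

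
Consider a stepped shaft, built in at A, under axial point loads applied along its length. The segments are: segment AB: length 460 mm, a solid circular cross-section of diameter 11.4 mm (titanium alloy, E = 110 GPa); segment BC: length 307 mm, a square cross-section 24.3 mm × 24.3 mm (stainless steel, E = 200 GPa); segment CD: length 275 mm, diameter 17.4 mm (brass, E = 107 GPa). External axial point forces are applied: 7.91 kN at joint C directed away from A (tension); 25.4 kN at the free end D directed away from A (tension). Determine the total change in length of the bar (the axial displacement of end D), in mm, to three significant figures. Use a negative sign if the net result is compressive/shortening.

1.73 mm

Internal axial forces (sectioning from the free end, tension +): N_CD = 25.4 kN, N_BC = 33.31 kN, N_AB = 33.31 kN.
A_AB = 102.1 mm².
A_BC = 590.5 mm².
A_CD = 237.8 mm².
δ_AB = 33310·460/(102.1·110000) = 1.365 mm
δ_BC = 33310·307/(590.5·200000) = 0.08659 mm
δ_CD = 25400·275/(237.8·107000) = 0.2745 mm
δ = Σδ_i = 1.726 mm.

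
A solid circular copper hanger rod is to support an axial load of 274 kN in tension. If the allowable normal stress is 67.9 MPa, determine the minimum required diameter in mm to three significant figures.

Required area A ≥ P/σ_allow = 274000/67.9 = 4035 mm².
For a solid circular section, d ≥ √(4A/π) = 71.68 mm.

71.7 mm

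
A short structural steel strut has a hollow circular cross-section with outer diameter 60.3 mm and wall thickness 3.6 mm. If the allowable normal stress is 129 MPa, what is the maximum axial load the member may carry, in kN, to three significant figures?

82.7 kN

A = 641.3 mm².
P_max = σ_allow · A = 129 · 641.3 = 82720 N = 82.72 kN.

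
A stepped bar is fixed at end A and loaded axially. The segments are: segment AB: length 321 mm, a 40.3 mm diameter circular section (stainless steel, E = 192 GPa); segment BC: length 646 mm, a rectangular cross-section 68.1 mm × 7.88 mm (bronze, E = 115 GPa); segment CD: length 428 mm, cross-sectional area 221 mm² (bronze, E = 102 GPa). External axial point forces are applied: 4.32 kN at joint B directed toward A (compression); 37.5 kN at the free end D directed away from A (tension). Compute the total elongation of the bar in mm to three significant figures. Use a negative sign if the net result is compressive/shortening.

Internal axial forces (sectioning from the free end, tension +): N_CD = 37.5 kN, N_BC = 37.5 kN, N_AB = 33.18 kN.
A_AB = 1276 mm².
A_BC = 536.6 mm².
δ_AB = 33180·321/(1276·192000) = 0.04349 mm
δ_BC = 37500·646/(536.6·115000) = 0.3925 mm
δ_CD = 37500·428/(221·102000) = 0.712 mm
δ = Σδ_i = 1.148 mm.

1.15 mm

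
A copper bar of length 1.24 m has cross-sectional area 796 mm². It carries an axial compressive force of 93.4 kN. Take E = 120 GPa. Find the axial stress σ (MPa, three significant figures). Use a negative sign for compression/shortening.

σ = N/A = -93400/796 = -117.3 MPa.

-117 MPa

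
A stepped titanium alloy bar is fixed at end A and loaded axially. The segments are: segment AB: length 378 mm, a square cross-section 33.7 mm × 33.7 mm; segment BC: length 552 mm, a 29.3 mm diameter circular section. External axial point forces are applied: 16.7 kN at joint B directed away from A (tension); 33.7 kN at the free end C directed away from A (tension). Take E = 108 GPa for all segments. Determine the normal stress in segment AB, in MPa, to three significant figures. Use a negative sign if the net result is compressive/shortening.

Internal axial forces (sectioning from the free end, tension +): N_BC = 33.7 kN, N_AB = 50.4 kN.
A_AB = 1136 mm².
σ_AB = N_AB/A_AB = 50400/1136 = 44.38 MPa.

44.4 MPa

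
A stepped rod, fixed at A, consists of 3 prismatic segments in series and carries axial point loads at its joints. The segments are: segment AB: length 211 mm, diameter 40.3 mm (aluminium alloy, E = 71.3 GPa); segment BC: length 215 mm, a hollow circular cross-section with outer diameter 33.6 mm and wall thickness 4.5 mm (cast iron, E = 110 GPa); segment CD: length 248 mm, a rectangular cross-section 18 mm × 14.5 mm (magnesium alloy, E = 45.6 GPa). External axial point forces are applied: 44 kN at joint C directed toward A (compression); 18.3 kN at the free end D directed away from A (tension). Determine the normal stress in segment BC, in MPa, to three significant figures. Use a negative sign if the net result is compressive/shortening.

Internal axial forces (sectioning from the free end, tension +): N_CD = 18.3 kN, N_BC = -25.7 kN, N_AB = -25.7 kN.
A_BC = 411.4 mm².
σ_BC = N_BC/A_BC = -25700/411.4 = -62.47 MPa.

-62.5 MPa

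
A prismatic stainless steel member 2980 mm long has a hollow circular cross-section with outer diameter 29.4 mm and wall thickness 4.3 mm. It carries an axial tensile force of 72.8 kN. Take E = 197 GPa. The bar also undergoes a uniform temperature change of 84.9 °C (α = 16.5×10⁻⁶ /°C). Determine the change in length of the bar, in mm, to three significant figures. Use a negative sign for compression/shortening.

A = 339.1 mm².
δ_mech = NL/(AE) = 72800·2980/(339.1·197000) = 3.248 mm.
δ_thermal = αLΔT = 16.5e-6·2980·84.9 = 4.175 mm.
δ = δ_mech + δ_thermal = 7.422 mm.

7.42 mm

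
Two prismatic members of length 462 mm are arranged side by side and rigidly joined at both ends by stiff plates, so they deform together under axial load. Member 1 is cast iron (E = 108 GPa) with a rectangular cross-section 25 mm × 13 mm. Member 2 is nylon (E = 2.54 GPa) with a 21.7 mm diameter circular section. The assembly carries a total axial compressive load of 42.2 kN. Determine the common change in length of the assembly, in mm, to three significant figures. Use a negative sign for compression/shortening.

-0.541 mm

A_1 = 325 mm².
A_2 = 369.8 mm².
Equal strain + equilibrium ⇒ each member carries load in proportion to AE: A₁E₁ = 35100000 N, A₂E₂ = 939400 N, ΣAE = 36040000 N.
δ = PL/ΣAE = -42200·462/36040000 = -0.541 mm.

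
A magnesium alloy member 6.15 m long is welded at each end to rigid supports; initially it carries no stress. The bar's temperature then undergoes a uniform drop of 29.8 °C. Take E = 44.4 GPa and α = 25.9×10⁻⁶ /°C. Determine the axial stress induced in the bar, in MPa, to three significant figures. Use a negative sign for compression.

34.3 MPa

Free thermal expansion αLΔT = 25.9e-6 · 6150 · -29.8 = -4.747 mm.
The walls impose strain ε = −(-4.747)/6150 = 7.7182e-04; σ = Eε = 44400 · 7.7182e-04 = 34.27 MPa.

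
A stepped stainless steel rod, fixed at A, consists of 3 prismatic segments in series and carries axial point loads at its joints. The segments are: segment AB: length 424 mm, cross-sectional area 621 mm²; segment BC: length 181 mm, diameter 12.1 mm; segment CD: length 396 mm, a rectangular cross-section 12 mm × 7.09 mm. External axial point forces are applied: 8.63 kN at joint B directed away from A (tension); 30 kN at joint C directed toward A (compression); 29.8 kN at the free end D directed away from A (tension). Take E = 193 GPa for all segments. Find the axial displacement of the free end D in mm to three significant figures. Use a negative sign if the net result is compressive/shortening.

Internal axial forces (sectioning from the free end, tension +): N_CD = 29.8 kN, N_BC = -0.2 kN, N_AB = 8.43 kN.
A_BC = 115 mm².
A_CD = 85.08 mm².
δ_AB = 8430·424/(621·193000) = 0.02982 mm
δ_BC = -200·181/(115·193000) = -0.001631 mm
δ_CD = 29800·396/(85.08·193000) = 0.7187 mm
δ = Σδ_i = 0.7469 mm.

0.747 mm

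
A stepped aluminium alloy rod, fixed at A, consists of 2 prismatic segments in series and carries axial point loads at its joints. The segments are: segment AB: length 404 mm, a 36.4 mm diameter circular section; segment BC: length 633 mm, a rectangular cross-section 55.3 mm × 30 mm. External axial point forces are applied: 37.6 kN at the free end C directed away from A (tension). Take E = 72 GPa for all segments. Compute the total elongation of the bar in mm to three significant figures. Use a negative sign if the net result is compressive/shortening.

Internal axial forces (sectioning from the free end, tension +): N_BC = 37.6 kN, N_AB = 37.6 kN.
A_AB = 1041 mm².
A_BC = 1659 mm².
δ_AB = 37600·404/(1041·72000) = 0.2027 mm
δ_BC = 37600·633/(1659·72000) = 0.1993 mm
δ = Σδ_i = 0.402 mm.

0.402 mm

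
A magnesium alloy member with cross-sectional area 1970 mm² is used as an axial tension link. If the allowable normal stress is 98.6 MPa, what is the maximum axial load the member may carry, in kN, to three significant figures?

194 kN

P_max = σ_allow · A = 98.6 · 1970 = 194200 N = 194.2 kN.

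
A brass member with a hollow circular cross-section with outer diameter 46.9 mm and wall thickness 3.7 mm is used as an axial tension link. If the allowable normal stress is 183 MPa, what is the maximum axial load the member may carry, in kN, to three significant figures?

A = 502.2 mm².
P_max = σ_allow · A = 183 · 502.2 = 91890 N = 91.89 kN.

91.9 kN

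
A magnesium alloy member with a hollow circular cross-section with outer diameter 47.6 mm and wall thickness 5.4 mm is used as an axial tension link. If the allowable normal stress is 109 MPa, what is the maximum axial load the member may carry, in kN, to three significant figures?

A = 715.9 mm².
P_max = σ_allow · A = 109 · 715.9 = 78030 N = 78.03 kN.

78.0 kN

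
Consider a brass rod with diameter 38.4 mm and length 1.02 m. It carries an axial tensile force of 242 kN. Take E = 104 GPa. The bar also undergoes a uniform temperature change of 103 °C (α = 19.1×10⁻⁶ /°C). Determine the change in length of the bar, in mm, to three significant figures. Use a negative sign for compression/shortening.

A = 1158 mm².
δ_mech = NL/(AE) = 242000·1020/(1158·104000) = 2.049 mm.
δ_thermal = αLΔT = 19.1e-6·1020·103 = 2.007 mm.
δ = δ_mech + δ_thermal = 4.056 mm.

4.06 mm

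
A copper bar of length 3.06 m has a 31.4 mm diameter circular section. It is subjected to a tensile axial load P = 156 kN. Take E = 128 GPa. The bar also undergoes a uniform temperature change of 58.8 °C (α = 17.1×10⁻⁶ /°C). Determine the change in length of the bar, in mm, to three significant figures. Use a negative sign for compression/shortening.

A = 774.4 mm².
δ_mech = NL/(AE) = 156000·3060/(774.4·128000) = 4.816 mm.
δ_thermal = αLΔT = 17.1e-6·3060·58.8 = 3.077 mm.
δ = δ_mech + δ_thermal = 7.893 mm.

7.89 mm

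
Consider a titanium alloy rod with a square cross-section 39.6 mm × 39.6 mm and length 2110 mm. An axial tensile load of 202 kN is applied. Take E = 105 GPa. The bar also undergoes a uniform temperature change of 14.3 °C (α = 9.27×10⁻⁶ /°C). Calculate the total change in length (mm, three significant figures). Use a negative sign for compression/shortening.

A = 1568 mm².
δ_mech = NL/(AE) = 202000·2110/(1568·105000) = 2.589 mm.
δ_thermal = αLΔT = 9.27e-6·2110·14.3 = 0.2797 mm.
δ = δ_mech + δ_thermal = 2.868 mm.

2.87 mm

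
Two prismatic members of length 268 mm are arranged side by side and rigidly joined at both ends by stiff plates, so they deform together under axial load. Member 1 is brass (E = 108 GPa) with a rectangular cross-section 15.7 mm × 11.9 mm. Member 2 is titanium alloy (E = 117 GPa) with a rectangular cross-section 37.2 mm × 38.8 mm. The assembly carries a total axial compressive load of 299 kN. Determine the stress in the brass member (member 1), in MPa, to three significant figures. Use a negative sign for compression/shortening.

-171 MPa

A_1 = 186.8 mm².
A_2 = 1443 mm².
Equal strain + equilibrium ⇒ each member carries load in proportion to AE: A₁E₁ = 20180000 N, A₂E₂ = 168900000 N, ΣAE = 189100000 N.
σ₁ = P·E₁/ΣAE = -299000·108000/189100000 = -170.8 MPa.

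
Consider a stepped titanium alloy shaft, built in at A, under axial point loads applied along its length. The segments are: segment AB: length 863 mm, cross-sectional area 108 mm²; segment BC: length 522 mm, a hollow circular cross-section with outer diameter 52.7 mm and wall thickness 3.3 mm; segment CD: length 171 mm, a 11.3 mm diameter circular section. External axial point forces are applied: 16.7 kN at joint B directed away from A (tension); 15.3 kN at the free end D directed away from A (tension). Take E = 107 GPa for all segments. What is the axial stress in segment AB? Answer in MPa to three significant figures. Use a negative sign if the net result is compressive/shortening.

296 MPa

Internal axial forces (sectioning from the free end, tension +): N_CD = 15.3 kN, N_BC = 15.3 kN, N_AB = 32 kN.
σ_AB = N_AB/A_AB = 32000/108 = 296.3 MPa.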